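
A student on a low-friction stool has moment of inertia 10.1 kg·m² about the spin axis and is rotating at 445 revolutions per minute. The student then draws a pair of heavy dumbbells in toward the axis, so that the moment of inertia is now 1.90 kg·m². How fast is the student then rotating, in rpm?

ω₂ ≈ 2370 rpm

No external torque acts about the spin axis, so angular momentum is conserved.
ω₂ = I₁ω₁ / I₂ = (10.10)(445 rpm) / (1.900) = 2366 rpm.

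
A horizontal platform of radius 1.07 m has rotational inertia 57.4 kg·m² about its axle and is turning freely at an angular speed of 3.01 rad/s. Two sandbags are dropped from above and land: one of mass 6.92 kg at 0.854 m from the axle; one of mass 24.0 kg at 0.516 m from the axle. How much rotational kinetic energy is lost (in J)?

energy lost ≈ 43.2 J

No external torque acts about the axle; L_before = L_after.
Added inertia Σmr² = (6.92)(0.854)² + (24.0)(0.516)² = 11.44 kg·m²; I_f = 57.40 + 11.44 = 68.84 kg·m².
ω_f = I_p ω_i / I_f = (57.40)(3.01) / 68.84 = 2.510 rad/s.
KE_i = ½(57.40)(3.010 rad/s)² = 260.0 J; KE_f = ½(68.84)(2.510)² = 216.8 J.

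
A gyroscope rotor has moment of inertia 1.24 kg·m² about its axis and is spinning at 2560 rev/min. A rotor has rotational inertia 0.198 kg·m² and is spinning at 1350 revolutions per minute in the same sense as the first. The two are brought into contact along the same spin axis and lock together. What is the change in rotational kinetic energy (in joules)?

The coupling torques are internal; angular momentum about the shared axis is conserved.
Taking A's sense as positive: L = (1.240)(2560) + (0.1980)(1350) = 3442 kg·m²·rpm.
Combined I = 1.240 + 0.1980 = 1.438 kg·m².
ω_f = L / I = 3442 / 1.438 = 2393 rpm.
KE_i = ½ΣIω² = 46540 J; KE_f = ½(1.438)(250.6)² = 45170 J.

ΔKE ≈ -1370 J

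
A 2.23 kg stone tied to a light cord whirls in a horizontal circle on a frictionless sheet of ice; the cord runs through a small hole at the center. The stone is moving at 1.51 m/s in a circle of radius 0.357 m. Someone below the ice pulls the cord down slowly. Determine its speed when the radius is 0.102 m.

v₂ ≈ 5.29 m/s

The only horizontal force on the mass is along the cord (radial), so it exerts no torque about the hole and angular momentum m v r is conserved.
v₂ = v₁ r₁ / r₂ = (1.51)(0.357) / (0.102) = 5.285 m/s.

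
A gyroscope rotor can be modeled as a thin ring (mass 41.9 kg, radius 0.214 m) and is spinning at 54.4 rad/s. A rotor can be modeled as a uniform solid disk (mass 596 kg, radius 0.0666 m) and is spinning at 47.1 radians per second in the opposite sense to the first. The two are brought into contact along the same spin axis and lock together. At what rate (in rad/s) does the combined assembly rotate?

|ω_f| ≈ 13.0 rad/s

The coupling torques are internal; angular momentum about the shared axis is conserved.
Moments of inertia: I_A = (41.9)(0.214)² = 1.919 kg·m²; I_B = ½(596)(0.0666)² = 1.322 kg·m².
Taking A's sense as positive: L = (1.919)(54.4) − (1.322)(47.1) = 42.13 kg·m²·rad/s.
Combined I = 1.919 + 1.322 = 3.241 kg·m².
ω_f = L / I = 42.13 / 3.241 = 13.00 rad/s.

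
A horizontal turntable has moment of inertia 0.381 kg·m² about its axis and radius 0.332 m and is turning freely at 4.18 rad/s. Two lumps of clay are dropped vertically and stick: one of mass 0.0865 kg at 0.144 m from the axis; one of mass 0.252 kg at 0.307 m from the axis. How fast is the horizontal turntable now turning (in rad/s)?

ω_f ≈ 3.92 rad/s

No external torque acts about the axis; L_before = L_after.
Added inertia Σmr² = (0.0865)(0.144)² + (0.252)(0.307)² = 0.02554 kg·m²; I_f = 0.3810 + 0.02554 = 0.4065 kg·m².
ω_f = I_p ω_i / I_f = (0.3810)(4.18) / 0.4065 = 3.917 rad/s.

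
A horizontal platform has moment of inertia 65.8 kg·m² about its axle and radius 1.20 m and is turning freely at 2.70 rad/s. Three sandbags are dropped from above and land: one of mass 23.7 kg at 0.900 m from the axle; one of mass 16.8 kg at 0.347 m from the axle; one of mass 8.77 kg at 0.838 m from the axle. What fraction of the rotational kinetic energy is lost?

fraction ≈ 0.294

No external torque acts about the axle; L_before = L_after.
Added inertia Σmr² = (23.7)(0.900)² + (16.8)(0.347)² + (8.77)(0.838)² = 27.38 kg·m²; I_f = 65.80 + 27.38 = 93.18 kg·m².
ω_f = I_p ω_i / I_f = (65.80)(2.70) / 93.18 = 1.907 rad/s.
KE_i = ½(65.80)(2.700 rad/s)² = 239.8 J; KE_f = ½(93.18)(1.907)² = 169.4 J.
Fraction lost = 0.2938.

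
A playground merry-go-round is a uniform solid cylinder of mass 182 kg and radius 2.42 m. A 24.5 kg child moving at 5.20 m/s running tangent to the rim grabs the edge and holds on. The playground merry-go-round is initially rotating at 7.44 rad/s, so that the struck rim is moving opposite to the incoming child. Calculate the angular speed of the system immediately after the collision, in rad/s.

|ω_f| ≈ 5.41 rad/s

About the axle the impulsive forces during the collision are internal, so angular momentum about that axis is conserved.
I_p = ½(182)(2.42)² = 532.9 kg·m². Taking the sense of the child's angular momentum as positive, L_{child} = m v R = (24.5)(5.20)(2.42) = 308.3 kg·m²/s.
L_i = −I_p ω_p + m v R = −(532.9)(7.44) + 308.3 = -3657 kg·m²/s.
After sticking, I_f = I_p + m R² = 532.9 + (24.5)(2.42)² = 676.4 kg·m².
ω_f = L_i / I_f = -3657 / 676.4 = -5.406 rad/s.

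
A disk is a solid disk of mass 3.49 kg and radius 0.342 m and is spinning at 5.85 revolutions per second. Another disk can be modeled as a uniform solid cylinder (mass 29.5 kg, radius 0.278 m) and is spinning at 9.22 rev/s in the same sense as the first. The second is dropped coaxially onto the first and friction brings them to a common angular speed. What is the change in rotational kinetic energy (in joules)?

The coupling torques are internal; angular momentum about the shared axis is conserved.
Moments of inertia: I_A = ½(3.49)(0.342)² = 0.2041 kg·m²; I_B = ½(29.5)(0.278)² = 1.140 kg·m².
Taking A's sense as positive: L = (0.2041)(5.85) + (1.140)(9.22) = 11.70 kg·m²·rev/s.
Combined I = 0.2041 + 1.140 = 1.344 kg·m².
ω_f = L / I = 11.70 / 1.344 = 8.708 rev/s.
KE_i = ½ΣIω² = 2051 J; KE_f = ½(1.344)(54.72)² = 2012 J.

ΔKE ≈ -38.8 J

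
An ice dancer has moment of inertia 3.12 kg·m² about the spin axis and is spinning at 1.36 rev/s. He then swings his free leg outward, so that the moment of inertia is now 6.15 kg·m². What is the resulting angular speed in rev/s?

ω₂ ≈ 0.690 rev/s

With no external torque about the axis, L is conserved: I₁ω₁ = I₂ω₂.
ω₂ = I₁ω₁ / I₂ = (3.120)(1.36 rev/s) / (6.150) = 0.6900 rev/s.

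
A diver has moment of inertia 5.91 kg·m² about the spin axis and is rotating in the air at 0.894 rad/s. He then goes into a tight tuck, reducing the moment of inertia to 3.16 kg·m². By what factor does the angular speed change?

ω₂/ω₁ ≈ 1.87

No external torque acts about the spin axis, so angular momentum is conserved.
ω₂/ω₁ = I₁/I₂ = 5.910 / 3.160 = 1.870.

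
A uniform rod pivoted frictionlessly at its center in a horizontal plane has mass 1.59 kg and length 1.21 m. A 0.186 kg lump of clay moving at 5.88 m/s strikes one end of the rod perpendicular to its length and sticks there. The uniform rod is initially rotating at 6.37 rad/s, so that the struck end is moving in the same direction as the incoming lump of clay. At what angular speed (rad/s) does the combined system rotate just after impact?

|ω_f| ≈ 7.24 rad/s

The axle reaction passes through the pivot and exerts no torque about it; angular momentum about the pivot is conserved through the impact.
I_p = (1/12)(1.59)(1.21)² = 0.1940 kg·m². Taking the sense of the lump of clay's angular momentum as positive, L_{lump} = m v R = (0.186)(5.88)(1.21/2) = 0.6617 kg·m²/s.
L_i = +I_p ω_p + m v R = +(0.1940)(6.37) + 0.6617 = 1.897 kg·m²/s.
After sticking, I_f = I_p + m R² = 0.1940 + (0.186)(1.21/2)² = 0.2621 kg·m².
ω_f = L_i / I_f = 1.897 / 0.2621 = 7.240 rad/s.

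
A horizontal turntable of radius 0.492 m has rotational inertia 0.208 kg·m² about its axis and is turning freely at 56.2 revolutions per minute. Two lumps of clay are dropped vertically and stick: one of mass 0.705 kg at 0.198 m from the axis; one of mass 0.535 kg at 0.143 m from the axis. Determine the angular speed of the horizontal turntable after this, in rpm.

The added mass arrives with no angular momentum about the axis, and any external torque about the axis is negligible, so the system's angular momentum is conserved.
Added inertia Σmr² = (0.705)(0.198)² + (0.535)(0.143)² = 0.03858 kg·m²; I_f = 0.2080 + 0.03858 = 0.2466 kg·m².
ω_f = I_p ω_i / I_f = (0.2080)(56.2) / 0.2466 = 47.41 rpm.

ω_f ≈ 47.4 rpm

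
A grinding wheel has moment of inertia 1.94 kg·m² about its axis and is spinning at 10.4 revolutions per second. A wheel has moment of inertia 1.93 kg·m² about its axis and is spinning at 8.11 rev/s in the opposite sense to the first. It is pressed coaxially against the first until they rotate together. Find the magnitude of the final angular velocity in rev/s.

|ω_f| ≈ 1.17 rev/s

No external torque acts about the common axis, so total angular momentum is conserved.
Taking A's sense as positive: L = (1.940)(10.4) − (1.930)(8.11) = 4.524 kg·m²·rev/s.
Combined I = 1.940 + 1.930 = 3.870 kg·m².
ω_f = L / I = 4.524 / 3.870 = 1.169 rev/s.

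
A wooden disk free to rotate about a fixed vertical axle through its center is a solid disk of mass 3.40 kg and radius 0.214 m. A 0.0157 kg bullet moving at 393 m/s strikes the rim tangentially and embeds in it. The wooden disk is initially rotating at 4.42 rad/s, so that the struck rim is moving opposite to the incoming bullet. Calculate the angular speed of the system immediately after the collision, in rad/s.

The axle reaction passes through the axle and exerts no torque about it; angular momentum about the axle is conserved through the impact.
I_p = ½(3.40)(0.214)² = 0.07785 kg·m². Taking the sense of the bullet's angular momentum as positive, L_{bullet} = m v R = (0.0157)(393)(0.214) = 1.320 kg·m²/s.
L_i = −I_p ω_p + m v R = −(0.07785)(4.42) + 1.320 = 0.9763 kg·m²/s.
After sticking, I_f = I_p + m R² = 0.07785 + (0.0157)(0.214)² = 0.07857 kg·m².
ω_f = L_i / I_f = 0.9763 / 0.07857 = 12.43 rad/s.

|ω_f| ≈ 12.4 rad/s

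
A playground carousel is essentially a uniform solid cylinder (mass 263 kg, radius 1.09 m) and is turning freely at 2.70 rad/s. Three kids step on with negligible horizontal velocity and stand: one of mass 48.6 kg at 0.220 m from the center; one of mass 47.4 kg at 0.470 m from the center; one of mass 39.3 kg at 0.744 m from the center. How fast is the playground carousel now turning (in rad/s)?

The added mass arrives with no angular momentum about the center, and any external torque about the center is negligible, so the system's angular momentum is conserved.
I_p = ½(263)(1.09)² = 156.2 kg·m².
Added inertia Σmr² = (48.6)(0.220)² + (47.4)(0.470)² + (39.3)(0.744)² = 34.58 kg·m²; I_f = 156.2 + 34.58 = 190.8 kg·m².
ω_f = I_p ω_i / I_f = (156.2)(2.70) / 190.8 = 2.211 rad/s.

ω_f ≈ 2.21 rad/s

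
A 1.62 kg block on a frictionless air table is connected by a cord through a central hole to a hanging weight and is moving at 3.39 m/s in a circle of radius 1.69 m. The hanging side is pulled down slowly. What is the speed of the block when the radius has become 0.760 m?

Central (radial) force ⇒ zero torque about the center ⇒ m v r is constant.
v₂ = v₁ r₁ / r₂ = (3.39)(1.69) / (0.760) = 7.538 m/s.

v₂ ≈ 7.54 m/s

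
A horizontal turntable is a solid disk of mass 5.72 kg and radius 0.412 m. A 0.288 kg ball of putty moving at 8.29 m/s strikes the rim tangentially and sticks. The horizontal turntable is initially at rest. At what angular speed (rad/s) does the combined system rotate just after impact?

|ω_f| ≈ 1.84 rad/s

The axle reaction passes through the axle and exerts no torque about it; angular momentum about the axle is conserved through the impact.
I_p = ½(5.72)(0.412)² = 0.4855 kg·m². Taking the sense of the ball of putty's angular momentum as positive, L_{ball} = m v R = (0.288)(8.29)(0.412) = 0.9837 kg·m²/s.
L_i = 0 + 0.9837 = 0.9837 kg·m²/s.
After sticking, I_f = I_p + m R² = 0.4855 + (0.288)(0.412)² = 0.5344 kg·m².
ω_f = L_i / I_f = 0.9837 / 0.5344 = 1.841 rad/s.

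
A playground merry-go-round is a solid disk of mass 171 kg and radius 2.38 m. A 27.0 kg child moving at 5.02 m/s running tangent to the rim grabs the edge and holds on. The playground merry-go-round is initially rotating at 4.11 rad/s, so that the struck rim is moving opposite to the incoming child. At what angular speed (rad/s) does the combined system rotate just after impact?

|ω_f| ≈ 2.62 rad/s

The axle reaction passes through the axle and exerts no torque about it; angular momentum about the axle is conserved through the impact.
I_p = ½(171)(2.38)² = 484.3 kg·m². Taking the sense of the child's angular momentum as positive, L_{child} = m v R = (27.0)(5.02)(2.38) = 322.6 kg·m²/s.
L_i = −I_p ω_p + m v R = −(484.3)(4.11) + 322.6 = -1668 kg·m²/s.
After sticking, I_f = I_p + m R² = 484.3 + (27.0)(2.38)² = 637.2 kg·m².
ω_f = L_i / I_f = -1668 / 637.2 = -2.617 rad/s.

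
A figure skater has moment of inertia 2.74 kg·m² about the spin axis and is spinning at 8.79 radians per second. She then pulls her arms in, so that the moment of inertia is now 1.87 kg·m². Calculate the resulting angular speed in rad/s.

With no external torque about the axis, L is conserved: I₁ω₁ = I₂ω₂.
ω₂ = I₁ω₁ / I₂ = (2.740)(8.79 rad/s) / (1.870) = 12.88 rad/s.

ω₂ ≈ 12.9 rad/s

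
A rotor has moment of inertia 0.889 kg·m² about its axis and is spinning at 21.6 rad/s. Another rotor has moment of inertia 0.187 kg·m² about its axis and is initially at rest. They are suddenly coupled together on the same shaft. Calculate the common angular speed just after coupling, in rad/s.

No external torque acts about the common axis, so total angular momentum is conserved.
Taking A's sense as positive: L = (0.8890)(21.6) = 19.20 kg·m²·rad/s.
Combined I = 0.8890 + 0.1870 = 1.076 kg·m².
ω_f = L / I = 19.20 / 1.076 = 17.85 rad/s.

|ω_f| ≈ 17.8 rad/s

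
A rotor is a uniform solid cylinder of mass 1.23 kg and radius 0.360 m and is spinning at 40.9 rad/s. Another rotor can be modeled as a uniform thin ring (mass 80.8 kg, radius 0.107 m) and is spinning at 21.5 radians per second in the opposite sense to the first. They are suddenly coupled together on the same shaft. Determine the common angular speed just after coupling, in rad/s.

No external torque acts about the common axis, so total angular momentum is conserved.
Moments of inertia: I_A = ½(1.23)(0.360)² = 0.07970 kg·m²; I_B = (80.8)(0.107)² = 0.9251 kg·m².
Taking A's sense as positive: L = (0.07970)(40.9) − (0.9251)(21.5) = -16.63 kg·m²·rad/s.
Combined I = 0.07970 + 0.9251 = 1.005 kg·m².
ω_f = L / I = -16.63 / 1.005 = -16.55 rad/s.

|ω_f| ≈ 16.6 rad/s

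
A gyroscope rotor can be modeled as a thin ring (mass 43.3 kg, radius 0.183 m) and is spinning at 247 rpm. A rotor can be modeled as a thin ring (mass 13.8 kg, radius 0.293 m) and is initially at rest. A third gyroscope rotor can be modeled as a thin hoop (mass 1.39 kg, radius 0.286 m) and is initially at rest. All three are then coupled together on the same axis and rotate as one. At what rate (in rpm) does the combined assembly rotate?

|ω_f| ≈ 130 rpm

No external torque acts about the common axis, so total angular momentum is conserved.
Moments of inertia: I_A = (43.3)(0.183)² = 1.450 kg·m²; I_B = (13.8)(0.293)² = 1.185 kg·m²; I_C = (1.39)(0.286)² = 0.1137 kg·m².
Taking A's sense as positive: L = (1.450)(247) = 358.2 kg·m²·rpm.
Combined I = 1.450 + 1.185 + 0.1137 = 2.748 kg·m².
ω_f = L / I = 358.2 / 2.748 = 130.3 rpm.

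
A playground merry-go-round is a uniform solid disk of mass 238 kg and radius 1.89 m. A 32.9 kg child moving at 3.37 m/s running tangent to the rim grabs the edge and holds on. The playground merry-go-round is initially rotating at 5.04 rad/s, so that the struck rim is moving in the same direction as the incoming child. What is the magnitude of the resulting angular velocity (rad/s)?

|ω_f| ≈ 4.33 rad/s

About the axle the impulsive forces during the collision are internal, so angular momentum about that axis is conserved.
I_p = ½(238)(1.89)² = 425.1 kg·m². Taking the sense of the child's angular momentum as positive, L_{child} = m v R = (32.9)(3.37)(1.89) = 209.5 kg·m²/s.
L_i = +I_p ω_p + m v R = +(425.1)(5.04) + 209.5 = 2352 kg·m²/s.
After sticking, I_f = I_p + m R² = 425.1 + (32.9)(1.89)² = 542.6 kg·m².
ω_f = L_i / I_f = 2352 / 542.6 = 4.335 rad/s.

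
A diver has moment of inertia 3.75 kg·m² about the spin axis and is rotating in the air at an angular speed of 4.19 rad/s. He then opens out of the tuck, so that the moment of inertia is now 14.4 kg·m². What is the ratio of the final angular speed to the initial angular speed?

ω₂/ω₁ ≈ 0.260

No external torque acts about the spin axis, so angular momentum is conserved.
ω₂/ω₁ = I₁/I₂ = 3.750 / 14.40 = 0.2604.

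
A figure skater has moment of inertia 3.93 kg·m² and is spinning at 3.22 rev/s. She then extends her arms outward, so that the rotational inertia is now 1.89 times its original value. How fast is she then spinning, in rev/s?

No external torque acts about the spin axis, so angular momentum is conserved.
I₂ = 1.89 × 3.93 = 7.428 kg·m².
ω₂ = I₁ω₁ / I₂ = (3.930)(3.22 rev/s) / (7.428) = 1.704 rev/s.

ω₂ ≈ 1.70 rev/s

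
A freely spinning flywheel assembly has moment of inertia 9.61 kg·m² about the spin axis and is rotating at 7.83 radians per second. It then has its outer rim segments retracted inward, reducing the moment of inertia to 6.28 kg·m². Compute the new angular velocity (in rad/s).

ω₂ ≈ 12.0 rad/s

No external torque acts about the spin axis, so angular momentum is conserved.
ω₂ = I₁ω₁ / I₂ = (9.610)(7.83 rad/s) / (6.280) = 11.98 rad/s.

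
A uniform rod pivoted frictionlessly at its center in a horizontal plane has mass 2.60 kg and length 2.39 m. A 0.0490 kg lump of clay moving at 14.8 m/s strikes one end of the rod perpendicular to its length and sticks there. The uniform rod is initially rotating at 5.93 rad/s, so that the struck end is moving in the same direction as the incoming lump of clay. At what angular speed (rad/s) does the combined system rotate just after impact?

|ω_f| ≈ 6.28 rad/s

About the pivot the impulsive forces during the collision are internal, so angular momentum about that axis is conserved.
I_p = (1/12)(2.60)(2.39)² = 1.238 kg·m². Taking the sense of the lump of clay's angular momentum as positive, L_{lump} = m v R = (0.0490)(14.8)(2.39/2) = 0.8666 kg·m²/s.
L_i = +I_p ω_p + m v R = +(1.238)(5.93) + 0.8666 = 8.206 kg·m²/s.
After sticking, I_f = I_p + m R² = 1.238 + (0.0490)(2.39/2)² = 1.308 kg·m².
ω_f = L_i / I_f = 8.206 / 1.308 = 6.275 rad/s.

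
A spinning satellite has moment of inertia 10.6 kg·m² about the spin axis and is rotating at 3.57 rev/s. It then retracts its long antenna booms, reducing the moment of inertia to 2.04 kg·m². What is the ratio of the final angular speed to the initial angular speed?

ω₂/ω₁ ≈ 5.20

Angular momentum about the spin axis is conserved since the torque about it is zero.
ω₂/ω₁ = I₁/I₂ = 10.60 / 2.040 = 5.196.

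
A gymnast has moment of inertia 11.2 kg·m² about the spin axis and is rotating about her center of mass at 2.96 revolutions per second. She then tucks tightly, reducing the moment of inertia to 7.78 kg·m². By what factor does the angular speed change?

No external torque acts about the spin axis, so angular momentum is conserved.
ω₂/ω₁ = I₁/I₂ = 11.20 / 7.780 = 1.440.

ω₂/ω₁ ≈ 1.44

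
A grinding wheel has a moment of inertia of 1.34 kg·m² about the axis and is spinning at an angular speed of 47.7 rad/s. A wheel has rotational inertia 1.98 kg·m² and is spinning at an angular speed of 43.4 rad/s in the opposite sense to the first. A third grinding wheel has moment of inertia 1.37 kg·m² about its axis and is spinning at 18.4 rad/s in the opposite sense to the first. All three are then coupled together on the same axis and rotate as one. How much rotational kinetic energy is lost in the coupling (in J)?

ΔKE lost ≈ 3380 J

No external torque acts about the common axis, so total angular momentum is conserved.
Taking A's sense as positive: L = (1.340)(47.7) − (1.980)(43.4) − (1.370)(18.4) = -47.22 kg·m²·rad/s.
Combined I = 1.340 + 1.980 + 1.370 = 4.690 kg·m².
ω_f = L / I = -47.22 / 4.690 = -10.07 rad/s.
KE_i = ½ΣIω² = 3621 J; KE_f = ½(4.690)(10.07)² = 237.7 J.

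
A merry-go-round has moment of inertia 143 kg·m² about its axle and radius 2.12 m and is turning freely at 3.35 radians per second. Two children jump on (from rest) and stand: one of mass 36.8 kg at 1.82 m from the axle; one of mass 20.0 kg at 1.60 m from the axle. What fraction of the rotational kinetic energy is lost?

The added mass arrives with no angular momentum about the axle, and any external torque about the axle is negligible, so the system's angular momentum is conserved.
Added inertia Σmr² = (36.8)(1.82)² + (20.0)(1.60)² = 173.1 kg·m²; I_f = 143.0 + 173.1 = 316.1 kg·m².
ω_f = I_p ω_i / I_f = (143.0)(3.35) / 316.1 = 1.516 rad/s.
KE_i = ½(143.0)(3.350 rad/s)² = 802.4 J; KE_f = ½(316.1)(1.516)² = 363.0 J.
Fraction lost = 0.5476.

fraction ≈ 0.548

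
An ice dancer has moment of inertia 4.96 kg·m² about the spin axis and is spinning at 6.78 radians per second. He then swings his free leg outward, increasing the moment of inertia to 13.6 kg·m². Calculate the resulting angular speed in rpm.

No external torque acts about the spin axis, so angular momentum is conserved.
ω₂ = I₁ω₁ / I₂ = (4.960)(6.78 rad/s) / (13.60) = 2.473 rad/s = 23.61 rpm.

ω₂ ≈ 23.6 rpm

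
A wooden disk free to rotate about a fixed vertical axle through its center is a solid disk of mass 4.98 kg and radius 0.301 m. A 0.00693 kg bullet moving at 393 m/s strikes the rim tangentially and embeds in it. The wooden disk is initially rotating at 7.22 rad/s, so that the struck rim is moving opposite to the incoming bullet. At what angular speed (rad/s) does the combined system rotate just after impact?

|ω_f| ≈ 3.58 rad/s

About the axle the impulsive forces during the collision are internal, so angular momentum about that axis is conserved.
I_p = ½(4.98)(0.301)² = 0.2256 kg·m². Taking the sense of the bullet's angular momentum as positive, L_{bullet} = m v R = (0.00693)(393)(0.301) = 0.8198 kg·m²/s.
L_i = −I_p ω_p + m v R = −(0.2256)(7.22) + 0.8198 = -0.8090 kg·m²/s.
After sticking, I_f = I_p + m R² = 0.2256 + (0.00693)(0.301)² = 0.2262 kg·m².
ω_f = L_i / I_f = -0.8090 / 0.2262 = -3.576 rad/s.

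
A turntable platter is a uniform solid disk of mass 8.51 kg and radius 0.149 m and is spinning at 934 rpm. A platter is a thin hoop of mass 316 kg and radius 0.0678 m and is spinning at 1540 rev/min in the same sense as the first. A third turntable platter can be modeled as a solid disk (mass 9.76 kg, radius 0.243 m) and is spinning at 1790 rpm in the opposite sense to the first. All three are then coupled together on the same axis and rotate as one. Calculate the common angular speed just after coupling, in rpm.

|ω_f| ≈ 986 rpm

No external torque acts about the common axis, so total angular momentum is conserved.
Moments of inertia: I_A = ½(8.51)(0.149)² = 0.09447 kg·m²; I_B = (316)(0.0678)² = 1.453 kg·m²; I_C = ½(9.76)(0.243)² = 0.2882 kg·m².
Taking A's sense as positive: L = (0.09447)(934) + (1.453)(1540) − (0.2882)(1790) = 1809 kg·m²·rpm.
Combined I = 0.09447 + 1.453 + 0.2882 = 1.835 kg·m².
ω_f = L / I = 1809 / 1.835 = 985.9 rpm.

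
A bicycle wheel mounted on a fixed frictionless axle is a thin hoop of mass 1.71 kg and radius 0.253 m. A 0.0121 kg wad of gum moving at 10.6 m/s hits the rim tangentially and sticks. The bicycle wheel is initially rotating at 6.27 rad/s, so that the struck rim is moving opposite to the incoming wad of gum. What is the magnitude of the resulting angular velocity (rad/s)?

|ω_f| ≈ 5.93 rad/s

The axle reaction passes through the axle and exerts no torque about it; angular momentum about the axle is conserved through the impact.
I_p = (1.71)(0.253)² = 0.1095 kg·m². Taking the sense of the wad of gum's angular momentum as positive, L_{wad} = m v R = (0.0121)(10.6)(0.253) = 0.03245 kg·m²/s.
L_i = −I_p ω_p + m v R = −(0.1095)(6.27) + 0.03245 = -0.6538 kg·m²/s.
After sticking, I_f = I_p + m R² = 0.1095 + (0.0121)(0.253)² = 0.1102 kg·m².
ω_f = L_i / I_f = -0.6538 / 0.1102 = -5.932 rad/s.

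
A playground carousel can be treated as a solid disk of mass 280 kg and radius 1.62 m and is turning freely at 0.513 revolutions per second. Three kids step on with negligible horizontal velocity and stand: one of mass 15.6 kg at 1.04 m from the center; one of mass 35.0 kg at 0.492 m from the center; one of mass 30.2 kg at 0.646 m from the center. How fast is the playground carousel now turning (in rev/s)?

The added mass arrives with no angular momentum about the center, and any external torque about the center is negligible, so the system's angular momentum is conserved.
I_p = ½(280)(1.62)² = 367.4 kg·m².
Added inertia Σmr² = (15.6)(1.04)² + (35.0)(0.492)² + (30.2)(0.646)² = 37.95 kg·m²; I_f = 367.4 + 37.95 = 405.4 kg·m².
ω_f = I_p ω_i / I_f = (367.4)(0.513) / 405.4 = 0.4650 rev/s.

ω_f ≈ 0.465 rev/s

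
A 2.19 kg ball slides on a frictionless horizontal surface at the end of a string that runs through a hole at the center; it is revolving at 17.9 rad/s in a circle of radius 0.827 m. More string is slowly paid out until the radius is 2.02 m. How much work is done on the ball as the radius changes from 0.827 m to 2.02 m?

No torque about the axis ⇒ m r₁² ω₁ = m r₂² ω₂.
ω₂ = ω₁ (r₁/r₂)² = (17.9)(0.827/2.02)² = 3.000 rad/s.
W = ΔKE = ½m(v₂² − v₁²) = -199.7 J.

W ≈ -200 J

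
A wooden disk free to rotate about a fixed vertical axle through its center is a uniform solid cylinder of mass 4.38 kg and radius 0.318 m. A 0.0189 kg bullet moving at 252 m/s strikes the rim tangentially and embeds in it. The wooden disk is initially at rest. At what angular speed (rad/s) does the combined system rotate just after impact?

The axle reaction passes through the axle and exerts no torque about it; angular momentum about the axle is conserved through the impact.
I_p = ½(4.38)(0.318)² = 0.2215 kg·m². Taking the sense of the bullet's angular momentum as positive, L_{bullet} = m v R = (0.0189)(252)(0.318) = 1.515 kg·m²/s.
L_i = 0 + 1.515 = 1.515 kg·m²/s.
After sticking, I_f = I_p + m R² = 0.2215 + (0.0189)(0.318)² = 0.2234 kg·m².
ω_f = L_i / I_f = 1.515 / 0.2234 = 6.780 rad/s.

|ω_f| ≈ 6.78 rad/s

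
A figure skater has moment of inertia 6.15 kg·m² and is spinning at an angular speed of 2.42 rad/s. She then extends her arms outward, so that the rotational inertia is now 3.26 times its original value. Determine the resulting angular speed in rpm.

No external torque acts about the spin axis, so angular momentum is conserved.
I₂ = 3.26 × 6.15 = 20.05 kg·m².
ω₂ = I₁ω₁ / I₂ = (6.150)(2.42 rad/s) / (20.05) = 0.7423 rad/s = 7.089 rpm.

ω₂ ≈ 7.09 rpm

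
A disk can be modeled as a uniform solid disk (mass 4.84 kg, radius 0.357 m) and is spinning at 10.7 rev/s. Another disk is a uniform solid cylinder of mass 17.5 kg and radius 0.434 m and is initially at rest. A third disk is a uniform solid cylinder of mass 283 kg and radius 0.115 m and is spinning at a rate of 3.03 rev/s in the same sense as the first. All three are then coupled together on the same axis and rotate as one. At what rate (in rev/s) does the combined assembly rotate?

|ω_f| ≈ 2.34 rev/s

No external torque acts about the common axis, so total angular momentum is conserved.
Moments of inertia: I_A = ½(4.84)(0.357)² = 0.3084 kg·m²; I_B = ½(17.5)(0.434)² = 1.648 kg·m²; I_C = ½(283)(0.115)² = 1.871 kg·m².
Taking A's sense as positive: L = (0.3084)(10.7) + (1.871)(3.03) = 8.970 kg·m²·rev/s.
Combined I = 0.3084 + 1.648 + 1.871 = 3.828 kg·m².
ω_f = L / I = 8.970 / 3.828 = 2.343 rev/s.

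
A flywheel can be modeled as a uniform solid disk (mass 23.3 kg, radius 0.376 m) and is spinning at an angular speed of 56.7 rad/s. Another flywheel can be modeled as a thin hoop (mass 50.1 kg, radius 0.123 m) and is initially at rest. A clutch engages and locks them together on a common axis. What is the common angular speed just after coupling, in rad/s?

|ω_f| ≈ 38.8 rad/s

The coupling torques are internal; angular momentum about the shared axis is conserved.
Moments of inertia: I_A = ½(23.3)(0.376)² = 1.647 kg·m²; I_B = (50.1)(0.123)² = 0.7580 kg·m².
Taking A's sense as positive: L = (1.647)(56.7) = 93.39 kg·m²·rad/s.
Combined I = 1.647 + 0.7580 = 2.405 kg·m².
ω_f = L / I = 93.39 / 2.405 = 38.83 rad/s.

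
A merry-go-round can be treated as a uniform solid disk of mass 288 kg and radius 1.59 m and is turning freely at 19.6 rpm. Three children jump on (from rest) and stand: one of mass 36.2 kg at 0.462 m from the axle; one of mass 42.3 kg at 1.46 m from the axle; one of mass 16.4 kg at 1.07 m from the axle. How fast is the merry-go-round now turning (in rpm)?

ω_f ≈ 14.8 rpm

The added mass arrives with no angular momentum about the axle, and any external torque about the axle is negligible, so the system's angular momentum is conserved.
I_p = ½(288)(1.59)² = 364.0 kg·m².
Added inertia Σmr² = (36.2)(0.462)² + (42.3)(1.46)² + (16.4)(1.07)² = 116.7 kg·m²; I_f = 364.0 + 116.7 = 480.7 kg·m².
ω_f = I_p ω_i / I_f = (364.0)(19.6) / 480.7 = 14.84 rpm.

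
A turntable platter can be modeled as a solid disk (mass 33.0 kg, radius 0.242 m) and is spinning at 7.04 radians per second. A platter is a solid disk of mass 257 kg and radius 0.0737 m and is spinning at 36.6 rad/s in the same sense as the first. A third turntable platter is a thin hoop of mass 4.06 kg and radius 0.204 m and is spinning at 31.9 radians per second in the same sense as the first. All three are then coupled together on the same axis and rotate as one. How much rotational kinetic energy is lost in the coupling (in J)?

The coupling torques are internal; angular momentum about the shared axis is conserved.
Moments of inertia: I_A = ½(33.0)(0.242)² = 0.9663 kg·m²; I_B = ½(257)(0.0737)² = 0.6980 kg·m²; I_C = (4.06)(0.204)² = 0.1690 kg·m².
Taking A's sense as positive: L = (0.9663)(7.04) + (0.6980)(36.6) + (0.1690)(31.9) = 37.74 kg·m²·rad/s.
Combined I = 0.9663 + 0.6980 + 0.1690 = 1.833 kg·m².
ω_f = L / I = 37.74 / 1.833 = 20.59 rad/s.
KE_i = ½ΣIω² = 577.4 J; KE_f = ½(1.833)(20.59)² = 388.4 J.

ΔKE lost ≈ 189 J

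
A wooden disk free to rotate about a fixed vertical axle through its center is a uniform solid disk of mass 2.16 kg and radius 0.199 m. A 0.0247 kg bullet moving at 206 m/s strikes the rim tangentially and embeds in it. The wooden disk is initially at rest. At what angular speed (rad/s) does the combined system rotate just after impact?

About the axle the impulsive forces during the collision are internal, so angular momentum about that axis is conserved.
I_p = ½(2.16)(0.199)² = 0.04277 kg·m². Taking the sense of the bullet's angular momentum as positive, L_{bullet} = m v R = (0.0247)(206)(0.199) = 1.013 kg·m²/s.
L_i = 0 + 1.013 = 1.013 kg·m²/s.
After sticking, I_f = I_p + m R² = 0.04277 + (0.0247)(0.199)² = 0.04375 kg·m².
ω_f = L_i / I_f = 1.013 / 0.04375 = 23.15 rad/s.

|ω_f| ≈ 23.1 rad/s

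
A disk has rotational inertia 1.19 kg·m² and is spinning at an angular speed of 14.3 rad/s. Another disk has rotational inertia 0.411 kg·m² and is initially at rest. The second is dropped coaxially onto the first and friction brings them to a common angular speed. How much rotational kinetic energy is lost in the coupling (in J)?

No external torque acts about the common axis, so total angular momentum is conserved.
Taking A's sense as positive: L = (1.190)(14.3) = 17.02 kg·m²·rad/s.
Combined I = 1.190 + 0.4110 = 1.601 kg·m².
ω_f = L / I = 17.02 / 1.601 = 10.63 rad/s.
KE_i = ½ΣIω² = 121.7 J; KE_f = ½(1.601)(10.63)² = 90.44 J.

ΔKE lost ≈ 31.2 J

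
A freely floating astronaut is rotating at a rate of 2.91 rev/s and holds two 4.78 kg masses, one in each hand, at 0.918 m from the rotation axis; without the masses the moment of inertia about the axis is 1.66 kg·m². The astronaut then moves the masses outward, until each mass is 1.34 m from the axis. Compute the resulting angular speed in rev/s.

With no external torque about the axis, L is conserved: I₁ω₁ = I₂ω₂.
I₁ = 1.66 + 2(4.78)(0.918)² = 9.716 kg·m²; I₂ = 1.66 + 2(4.78)(1.34)² = 18.83 kg·m².
ω₂ = I₁ω₁ / I₂ = (9.716)(2.91 rev/s) / (18.83) = 1.502 rev/s.

ω₂ ≈ 1.50 rev/s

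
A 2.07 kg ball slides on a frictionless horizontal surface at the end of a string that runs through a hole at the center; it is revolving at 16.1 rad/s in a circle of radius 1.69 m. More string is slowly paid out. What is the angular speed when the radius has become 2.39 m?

ω₂ ≈ 8.05 rad/s

No torque about the axis ⇒ m r₁² ω₁ = m r₂² ω₂.
ω₂ = ω₁ (r₁/r₂)² = (16.1)(1.69/2.39)² = 8.050 rad/s.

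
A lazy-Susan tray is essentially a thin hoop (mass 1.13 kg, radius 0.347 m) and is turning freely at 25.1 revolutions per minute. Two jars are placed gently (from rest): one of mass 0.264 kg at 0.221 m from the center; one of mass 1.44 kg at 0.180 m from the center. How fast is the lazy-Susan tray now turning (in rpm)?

ω_f ≈ 17.5 rpm

No external torque acts about the center; L_before = L_after.
I_p = (1.13)(0.347)² = 0.1361 kg·m².
Added inertia Σmr² = (0.264)(0.221)² + (1.44)(0.180)² = 0.05955 kg·m²; I_f = 0.1361 + 0.05955 = 0.1956 kg·m².
ω_f = I_p ω_i / I_f = (0.1361)(25.1) / 0.1956 = 17.46 rpm.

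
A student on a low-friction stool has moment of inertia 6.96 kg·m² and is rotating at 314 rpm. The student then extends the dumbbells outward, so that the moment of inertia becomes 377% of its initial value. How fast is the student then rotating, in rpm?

ω₂ ≈ 83.3 rpm

No external torque acts about the spin axis, so angular momentum is conserved.
I₂ = 3.77 × 6.96 = 26.24 kg·m².
ω₂ = I₁ω₁ / I₂ = (6.960)(314 rpm) / (26.24) = 83.29 rpm.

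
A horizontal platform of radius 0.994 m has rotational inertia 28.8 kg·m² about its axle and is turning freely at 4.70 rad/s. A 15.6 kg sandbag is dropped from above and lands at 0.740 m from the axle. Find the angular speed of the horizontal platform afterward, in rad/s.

ω_f ≈ 3.62 rad/s

No external torque acts about the axle; L_before = L_after.
Added inertia Σmr² = (15.6)(0.740)² = 8.543 kg·m²; I_f = 28.80 + 8.543 = 37.34 kg·m².
ω_f = I_p ω_i / I_f = (28.80)(4.70) / 37.34 = 3.625 rad/s.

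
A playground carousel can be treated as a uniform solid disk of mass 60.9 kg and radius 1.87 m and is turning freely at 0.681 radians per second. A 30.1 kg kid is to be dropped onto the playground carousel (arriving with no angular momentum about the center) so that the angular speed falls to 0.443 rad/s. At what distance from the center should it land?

r ≈ 1.38 m

No external torque acts about the center; L_before = L_after.
I_p = ½(60.9)(1.87)² = 106.5 kg·m².
I_p ω_i = (I_p + m r²) ω_f ⇒ m r² = I_p(ω_i/ω_f − 1) = 106.5(0.681/0.443 − 1) = 57.21 kg·m².
r = √(57.21/30.1) = 1.379 m.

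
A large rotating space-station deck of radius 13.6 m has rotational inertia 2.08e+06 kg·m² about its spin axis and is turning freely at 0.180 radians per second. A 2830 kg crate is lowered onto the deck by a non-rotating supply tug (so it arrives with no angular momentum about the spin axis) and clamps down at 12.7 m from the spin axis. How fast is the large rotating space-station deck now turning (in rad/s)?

ω_f ≈ 0.148 rad/s

The added mass arrives with no angular momentum about the spin axis, and any external torque about the spin axis is negligible, so the system's angular momentum is conserved.
Added inertia Σmr² = (2830)(12.7)² = 4.565e+05 kg·m²; I_f = 2.080e+06 + 4.565e+05 = 2.536e+06 kg·m².
ω_f = I_p ω_i / I_f = (2.080e+06)(0.180) / 2.536e+06 = 0.1476 rad/s.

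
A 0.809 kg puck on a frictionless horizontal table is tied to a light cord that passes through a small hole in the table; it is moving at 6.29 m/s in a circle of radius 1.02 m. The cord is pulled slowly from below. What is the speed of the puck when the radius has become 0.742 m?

Central (radial) force ⇒ zero torque about the center ⇒ m v r is constant.
v₂ = v₁ r₁ / r₂ = (6.29)(1.02) / (0.742) = 8.647 m/s.

v₂ ≈ 8.65 m/s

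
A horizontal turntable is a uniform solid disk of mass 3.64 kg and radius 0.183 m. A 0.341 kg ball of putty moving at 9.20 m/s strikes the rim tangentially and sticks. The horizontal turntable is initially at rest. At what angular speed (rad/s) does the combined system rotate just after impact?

|ω_f| ≈ 7.93 rad/s

The axle reaction passes through the axle and exerts no torque about it; angular momentum about the axle is conserved through the impact.
I_p = ½(3.64)(0.183)² = 0.06095 kg·m². Taking the sense of the ball of putty's angular momentum as positive, L_{ball} = m v R = (0.341)(9.20)(0.183) = 0.5741 kg·m²/s.
L_i = 0 + 0.5741 = 0.5741 kg·m²/s.
After sticking, I_f = I_p + m R² = 0.06095 + (0.341)(0.183)² = 0.07237 kg·m².
ω_f = L_i / I_f = 0.5741 / 0.07237 = 7.933 rad/s.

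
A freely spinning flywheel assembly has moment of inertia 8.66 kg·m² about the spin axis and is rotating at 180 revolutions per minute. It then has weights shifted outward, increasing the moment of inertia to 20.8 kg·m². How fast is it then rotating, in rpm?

No external torque acts about the spin axis, so angular momentum is conserved.
ω₂ = I₁ω₁ / I₂ = (8.660)(180 rpm) / (20.80) = 74.94 rpm.

ω₂ ≈ 74.9 rpm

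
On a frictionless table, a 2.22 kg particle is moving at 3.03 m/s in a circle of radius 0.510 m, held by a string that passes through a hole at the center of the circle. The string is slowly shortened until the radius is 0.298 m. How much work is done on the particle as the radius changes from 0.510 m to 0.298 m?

Central (radial) force ⇒ zero torque about the center ⇒ m v r is constant.
v₂ = v₁ r₁ / r₂ = (3.03)(0.510) / (0.298) = 5.186 m/s.
W = ΔKE = ½m(v₂² − v₁²) = 19.66 J.

W ≈ 19.7 J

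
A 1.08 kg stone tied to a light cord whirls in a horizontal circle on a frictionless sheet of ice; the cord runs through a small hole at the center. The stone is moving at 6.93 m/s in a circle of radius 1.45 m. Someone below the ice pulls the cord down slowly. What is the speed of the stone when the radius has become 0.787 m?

v₂ ≈ 12.8 m/s

The only horizontal force on the mass is along the cord (radial), so it exerts no torque about the hole and angular momentum m v r is conserved.
v₂ = v₁ r₁ / r₂ = (6.93)(1.45) / (0.787) = 12.77 m/s.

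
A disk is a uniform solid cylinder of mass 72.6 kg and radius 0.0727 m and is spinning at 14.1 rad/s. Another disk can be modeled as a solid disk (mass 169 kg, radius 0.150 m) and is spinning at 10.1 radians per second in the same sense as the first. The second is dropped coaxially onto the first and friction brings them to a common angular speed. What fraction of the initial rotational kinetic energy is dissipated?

fraction ≈ 0.0120

The coupling torques are internal; angular momentum about the shared axis is conserved.
Moments of inertia: I_A = ½(72.6)(0.0727)² = 0.1919 kg·m²; I_B = ½(169)(0.150)² = 1.901 kg·m².
Taking A's sense as positive: L = (0.1919)(14.1) + (1.901)(10.1) = 21.91 kg·m²·rad/s.
Combined I = 0.1919 + 1.901 = 2.093 kg·m².
ω_f = L / I = 21.91 / 2.093 = 10.47 rad/s.
KE_i = ½ΣIω² = 116.0 J; KE_f = ½(2.093)(10.47)² = 114.7 J.
Fraction dissipated = (KE_i − KE_f)/KE_i = 0.01201.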